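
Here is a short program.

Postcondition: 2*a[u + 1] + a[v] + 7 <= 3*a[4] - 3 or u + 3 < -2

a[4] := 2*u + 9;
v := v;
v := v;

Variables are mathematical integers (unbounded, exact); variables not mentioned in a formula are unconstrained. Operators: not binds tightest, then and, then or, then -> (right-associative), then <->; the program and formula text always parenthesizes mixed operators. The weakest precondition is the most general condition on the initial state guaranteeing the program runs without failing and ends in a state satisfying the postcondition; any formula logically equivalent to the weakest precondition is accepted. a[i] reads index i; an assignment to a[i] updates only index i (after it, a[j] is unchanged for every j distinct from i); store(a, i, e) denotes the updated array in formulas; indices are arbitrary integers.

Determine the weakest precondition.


Working backward. After the program, the postcondition 2*a[u + 1] + a[v] + 7 <= 3*a[4] - 3 or u + 3 < -2 must hold; in canonical form it is 2*a[u + 1] + a[v] <= 3*a[4] - 10 or u < -5.
Before v := v: 2*a[u + 1] + a[v] <= 3*a[4] - 10 or u < -5
Before v := v: 2*a[u + 1] + a[v] <= 3*a[4] - 10 or u < -5
Before a[4] := 2*u + 9: 2*store(a, 4, 2*u + 9)[u + 1] + store(a, 4, 2*u + 9)[v] <= 6*u + 17 or u < -5
Answer: WP = 2*store(a, 4, 2*u + 9)[u + 1] + store(a, 4, 2*u + 9)[v] <= 6*u + 17 or u < -5


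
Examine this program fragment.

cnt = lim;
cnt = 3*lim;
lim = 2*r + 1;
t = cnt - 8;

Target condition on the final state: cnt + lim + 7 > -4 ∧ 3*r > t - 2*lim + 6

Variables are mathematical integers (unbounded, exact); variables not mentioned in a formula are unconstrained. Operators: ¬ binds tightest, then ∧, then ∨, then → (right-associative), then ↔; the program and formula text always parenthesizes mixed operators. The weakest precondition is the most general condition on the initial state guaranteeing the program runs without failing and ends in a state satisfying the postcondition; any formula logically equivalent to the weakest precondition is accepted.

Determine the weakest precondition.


Working backward. After the program, the postcondition cnt + lim + 7 > -4 ∧ 3*r > t - 2*lim + 6 must hold; in canonical form it is cnt + lim > -11 ∧ 2*lim + 3*r > t + 6.
Before t := cnt - 8: cnt + lim > -11 ∧ 2*lim + 3*r > cnt - 2
Before lim := 2*r + 1: cnt + 2*r > -12 ∧ 7*r > cnt - 4
Before cnt := 3*lim: 3*lim + 2*r > -12 ∧ 7*r > 3*lim - 4
Before cnt := lim: 3*lim + 2*r > -12 ∧ 7*r > 3*lim - 4
Answer: WP = 3*lim + 2*r > -12 ∧ 7*r > 3*lim - 4


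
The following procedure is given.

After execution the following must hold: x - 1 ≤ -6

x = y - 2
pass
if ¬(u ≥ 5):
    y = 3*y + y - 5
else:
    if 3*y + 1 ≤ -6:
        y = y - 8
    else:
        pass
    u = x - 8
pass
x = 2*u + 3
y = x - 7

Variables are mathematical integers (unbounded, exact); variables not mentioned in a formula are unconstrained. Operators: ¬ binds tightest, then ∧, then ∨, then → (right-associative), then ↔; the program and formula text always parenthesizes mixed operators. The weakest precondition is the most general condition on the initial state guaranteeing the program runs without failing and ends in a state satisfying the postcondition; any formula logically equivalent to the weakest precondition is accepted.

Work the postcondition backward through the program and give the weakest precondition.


Working backward. After the program, the postcondition x - 1 ≤ -6 must hold; in canonical form it is x ≤ -5.
Before y := x - 7: x ≤ -5
Before x := 2*u + 3: 2*u ≤ -8
Before skip: 2*u ≤ -8
Then branch requires 2*u ≤ -8; else branch requires (3*y ≤ -7 → 2*x ≤ 8) ∧ ((¬(3*y ≤ -7)) → 2*x ≤ 8).
Before the if: ((¬(u ≥ 5)) → 2*u ≤ -8) ∧ (u ≥ 5 → ((3*y ≤ -7 → 2*x ≤ 8) ∧ ((¬(3*y ≤ -7)) → 2*x ≤ 8)))
Before skip: ((¬(u ≥ 5)) → 2*u ≤ -8) ∧ (u ≥ 5 → ((3*y ≤ -7 → 2*x ≤ 8) ∧ ((¬(3*y ≤ -7)) → 2*x ≤ 8)))
Before x := y - 2: ((¬(u ≥ 5)) → 2*u ≤ -8) ∧ (u ≥ 5 → ((3*y ≤ -7 → 2*y ≤ 12) ∧ ((¬(3*y ≤ -7)) → 2*y ≤ 12)))
Answer: WP = ((¬(u ≥ 5)) → 2*u ≤ -8) ∧ (u ≥ 5 → ((3*y ≤ -7 → 2*y ≤ 12) ∧ ((¬(3*y ≤ -7)) → 2*y ≤ 12)))


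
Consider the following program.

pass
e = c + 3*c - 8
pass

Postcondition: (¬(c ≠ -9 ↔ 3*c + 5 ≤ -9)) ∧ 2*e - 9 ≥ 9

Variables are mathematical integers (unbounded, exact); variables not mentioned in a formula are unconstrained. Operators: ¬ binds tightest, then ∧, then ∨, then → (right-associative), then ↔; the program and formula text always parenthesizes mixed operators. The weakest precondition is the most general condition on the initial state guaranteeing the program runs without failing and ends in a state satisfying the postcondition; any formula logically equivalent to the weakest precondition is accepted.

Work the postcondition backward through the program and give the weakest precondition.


Working backward. After the program, the postcondition (¬(c ≠ -9 ↔ 3*c + 5 ≤ -9)) ∧ 2*e - 9 ≥ 9 must hold; in canonical form it is (¬(c ≠ -9 ↔ 3*c ≤ -14)) ∧ 2*e ≥ 18.
Before skip: (¬(c ≠ -9 ↔ 3*c ≤ -14)) ∧ 2*e ≥ 18
Before e := c + 3*c - 8: (¬(c ≠ -9 ↔ 3*c ≤ -14)) ∧ 8*c ≥ 34
Before skip: (¬(c ≠ -9 ↔ 3*c ≤ -14)) ∧ 8*c ≥ 34
Answer: WP = (¬(c ≠ -9 ↔ 3*c ≤ -14)) ∧ 8*c ≥ 34


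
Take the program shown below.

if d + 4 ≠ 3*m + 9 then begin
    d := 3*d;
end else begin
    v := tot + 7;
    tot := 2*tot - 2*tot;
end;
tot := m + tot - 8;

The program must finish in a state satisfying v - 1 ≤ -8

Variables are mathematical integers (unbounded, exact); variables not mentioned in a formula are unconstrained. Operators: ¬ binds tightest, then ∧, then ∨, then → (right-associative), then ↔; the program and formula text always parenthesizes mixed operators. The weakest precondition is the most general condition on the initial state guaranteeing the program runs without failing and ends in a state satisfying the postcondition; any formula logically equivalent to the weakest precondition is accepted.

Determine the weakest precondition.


Working backward. After the program, the postcondition v - 1 ≤ -8 must hold; in canonical form it is v ≤ -7.
Before tot := m + tot - 8: v ≤ -7
Then branch requires v ≤ -7; else branch requires tot ≤ -14.
Before the if: (d ≠ 3*m + 5 → v ≤ -7) ∧ ((¬(d ≠ 3*m + 5)) → tot ≤ -14)
Answer: WP = (d ≠ 3*m + 5 → v ≤ -7) ∧ ((¬(d ≠ 3*m + 5)) → tot ≤ -14)


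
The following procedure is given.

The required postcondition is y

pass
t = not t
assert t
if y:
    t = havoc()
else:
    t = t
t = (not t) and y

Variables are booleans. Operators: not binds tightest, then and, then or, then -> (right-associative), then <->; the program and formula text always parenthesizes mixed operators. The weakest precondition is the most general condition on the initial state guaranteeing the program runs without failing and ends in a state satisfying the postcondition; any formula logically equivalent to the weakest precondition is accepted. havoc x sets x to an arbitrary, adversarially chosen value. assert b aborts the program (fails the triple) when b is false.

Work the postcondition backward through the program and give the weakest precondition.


Working backward. After the program, y must hold.
Before t := (not t) and y: y
Then branch requires y; else branch requires y.
Before the if: (not y) -> y
Before assert t: t and ((not y) -> y)
Before t := not t: (not t) and ((not y) -> y)
Before skip: (not t) and ((not y) -> y)
Answer: WP = (not t) and ((not y) -> y)


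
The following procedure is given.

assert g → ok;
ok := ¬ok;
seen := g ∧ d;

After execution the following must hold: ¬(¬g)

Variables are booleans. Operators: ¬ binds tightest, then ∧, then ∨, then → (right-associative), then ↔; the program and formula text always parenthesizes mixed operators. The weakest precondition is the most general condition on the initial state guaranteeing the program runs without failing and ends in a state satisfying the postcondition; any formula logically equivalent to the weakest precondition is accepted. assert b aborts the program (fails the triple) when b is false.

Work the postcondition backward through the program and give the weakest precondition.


Working backward. After the program, the postcondition ¬(¬g) must hold; in canonical form it is g.
Before seen := g ∧ d: g
Before ok := ¬ok: g
Before assert g → ok: (g → ok) ∧ g
Answer: WP = (g → ok) ∧ g


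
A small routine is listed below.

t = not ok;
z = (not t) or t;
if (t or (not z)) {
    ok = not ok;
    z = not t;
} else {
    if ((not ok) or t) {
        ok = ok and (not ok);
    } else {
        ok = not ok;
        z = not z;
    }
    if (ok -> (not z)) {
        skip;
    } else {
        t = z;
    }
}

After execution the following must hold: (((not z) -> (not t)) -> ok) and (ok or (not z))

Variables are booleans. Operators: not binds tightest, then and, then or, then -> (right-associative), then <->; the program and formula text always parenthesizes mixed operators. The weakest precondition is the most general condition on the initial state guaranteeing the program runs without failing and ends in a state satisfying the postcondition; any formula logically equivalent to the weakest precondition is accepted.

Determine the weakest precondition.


Working backward. After the program, (((not z) -> (not t)) -> ok) and (ok or (not z)) must hold.
Then branch requires ((t -> (not t)) -> (not ok)) and ((not ok) or t); else branch requires (((not ok) or t) -> ((not ((not z) -> (not t))) and (not z))) and ((not ((not ok) or t)) -> ((((not ok) -> z) -> (((z -> (not t)) -> (not ok)) and ((not ok) or z))) and ((not ((not ok) -> z)) -> ((not ok) and ((not ok) or z))))).
Before the if: ((t or (not z)) -> (((t -> (not t)) -> (not ok)) and ((not ok) or t))) and ((not (t or (not z))) -> ((((not ok) or t) -> ((not ((not z) -> (not t))) and (not z))) and ((not ((not ok) or t)) -> ((((not ok) -> z) -> (((z -> (not t)) -> (not ok)) and ((not ok) or z))) and ((not ((not ok) -> z)) -> ((not ok) and ((not ok) or z)))))))
Before z := (not t) or t: (t -> (((t -> (not t)) -> (not ok)) and ((not ok) or t))) and ((not t) -> ((not ((not ok) or t)) and ((not ((not ok) or t)) -> ((not t) -> (not ok)))))
Before t := not ok: ((not ok) -> ((((not ok) -> ok) -> (not ok)) and (not ok))) and (ok -> (ok and (ok -> (ok -> (not ok)))))
Answer: WP = ((not ok) -> ((((not ok) -> ok) -> (not ok)) and (not ok))) and (ok -> (ok and (ok -> (ok -> (not ok)))))


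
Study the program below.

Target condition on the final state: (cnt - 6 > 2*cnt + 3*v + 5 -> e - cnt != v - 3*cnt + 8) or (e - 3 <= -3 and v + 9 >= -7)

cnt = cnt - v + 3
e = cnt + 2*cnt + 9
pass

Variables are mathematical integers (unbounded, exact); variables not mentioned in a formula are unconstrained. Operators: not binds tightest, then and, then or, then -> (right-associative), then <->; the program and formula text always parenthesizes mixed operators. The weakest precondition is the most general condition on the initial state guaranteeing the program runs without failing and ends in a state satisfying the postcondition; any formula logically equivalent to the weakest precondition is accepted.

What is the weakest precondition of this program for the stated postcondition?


Working backward. After the program, the postcondition (cnt - 6 > 2*cnt + 3*v + 5 -> e - cnt != v - 3*cnt + 8) or (e - 3 <= -3 and v + 9 >= -7) must hold; in canonical form it is (cnt + 3*v < -11 -> 2*cnt + e != v + 8) or (e <= 0 and v >= -16).
Before skip: (cnt + 3*v < -11 -> 2*cnt + e != v + 8) or (e <= 0 and v >= -16)
Before e := cnt + 2*cnt + 9: (cnt + 3*v < -11 -> 5*cnt != v - 1) or (3*cnt <= -9 and v >= -16)
Before cnt := cnt - v + 3: (cnt + 2*v < -14 -> 5*cnt != 6*v - 16) or (3*cnt <= 3*v - 18 and v >= -16)
Answer: WP = (cnt + 2*v < -14 -> 5*cnt != 6*v - 16) or (3*cnt <= 3*v - 18 and v >= -16)


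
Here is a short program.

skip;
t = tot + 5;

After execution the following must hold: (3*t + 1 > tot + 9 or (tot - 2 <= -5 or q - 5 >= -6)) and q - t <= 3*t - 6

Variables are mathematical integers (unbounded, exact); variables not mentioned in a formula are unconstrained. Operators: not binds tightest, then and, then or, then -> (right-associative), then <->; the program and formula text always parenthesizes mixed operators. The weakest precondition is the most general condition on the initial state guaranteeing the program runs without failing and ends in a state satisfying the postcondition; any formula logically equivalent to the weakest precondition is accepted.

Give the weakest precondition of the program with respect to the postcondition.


Working backward. After the program, the postcondition (3*t + 1 > tot + 9 or (tot - 2 <= -5 or q - 5 >= -6)) and q - t <= 3*t - 6 must hold; in canonical form it is (3*t > tot + 8 or tot <= -3 or q >= -1) and q <= 4*t - 6.
Before t := tot + 5: (2*tot > -7 or tot <= -3 or q >= -1) and q <= 4*tot + 14
Before skip: (2*tot > -7 or tot <= -3 or q >= -1) and q <= 4*tot + 14
Answer: WP = (2*tot > -7 or tot <= -3 or q >= -1) and q <= 4*tot + 14


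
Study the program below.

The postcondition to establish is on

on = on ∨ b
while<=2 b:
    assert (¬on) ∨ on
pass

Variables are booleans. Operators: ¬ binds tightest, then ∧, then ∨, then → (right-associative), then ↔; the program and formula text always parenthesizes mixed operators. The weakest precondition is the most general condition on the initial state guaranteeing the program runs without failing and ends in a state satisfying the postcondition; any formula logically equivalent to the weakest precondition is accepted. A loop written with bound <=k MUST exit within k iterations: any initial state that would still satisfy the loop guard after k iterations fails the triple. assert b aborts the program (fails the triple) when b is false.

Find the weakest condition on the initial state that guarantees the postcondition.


Working backward. After the program, on must hold.
Before skip: on
Before the loop (bound <=2), unroll the exhaustion recursion (WP_0 = exit-now case; WP_j = one more guarded iteration, up to j = 2):
  WP_0: (¬b) ∧ on
  WP_1: (b → ((¬b) ∧ on)) ∧ ((¬b) → on)
  WP_2: (b → ((b → ((¬b) ∧ on)) ∧ ((¬b) → on))) ∧ ((¬b) → on)
So before the loop: (b → ((b → ((¬b) ∧ on)) ∧ ((¬b) → on))) ∧ ((¬b) → on)
Before on := on ∨ b: (b → ((b → ((¬b) ∧ (on ∨ b))) ∧ ((¬b) → (on ∨ b)))) ∧ ((¬b) → (on ∨ b))
Answer: WP = (b → ((b → ((¬b) ∧ (on ∨ b))) ∧ ((¬b) → (on ∨ b)))) ∧ ((¬b) → (on ∨ b))


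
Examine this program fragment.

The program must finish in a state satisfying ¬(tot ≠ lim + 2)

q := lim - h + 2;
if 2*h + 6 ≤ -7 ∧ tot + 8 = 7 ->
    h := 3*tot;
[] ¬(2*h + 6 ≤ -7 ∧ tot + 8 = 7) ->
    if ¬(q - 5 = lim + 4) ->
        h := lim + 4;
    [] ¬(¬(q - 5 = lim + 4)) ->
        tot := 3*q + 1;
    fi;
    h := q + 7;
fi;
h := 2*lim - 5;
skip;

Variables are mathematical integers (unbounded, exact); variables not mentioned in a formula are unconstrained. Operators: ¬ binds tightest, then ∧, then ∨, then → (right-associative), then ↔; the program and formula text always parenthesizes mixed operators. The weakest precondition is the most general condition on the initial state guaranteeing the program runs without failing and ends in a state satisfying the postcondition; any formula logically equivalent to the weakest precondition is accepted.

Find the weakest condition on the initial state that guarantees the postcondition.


Working backward. After the program, ¬(tot ≠ lim + 2) must hold.
Before skip: ¬(tot ≠ lim + 2)
Before h := 2*lim - 5: ¬(tot ≠ lim + 2)
Then branch requires ¬(tot ≠ lim + 2); else branch requires ((¬(q = lim + 9)) → (¬(tot ≠ lim + 2))) ∧ (q = lim + 9 → (¬(3*q ≠ lim + 1))).
Before the if: ((2*h ≤ -13 ∧ tot = -1) → (¬(tot ≠ lim + 2))) ∧ ((¬(2*h ≤ -13 ∧ tot = -1)) → (((¬(q = lim + 9)) → (¬(tot ≠ lim + 2))) ∧ (q = lim + 9 → (¬(3*q ≠ lim + 1)))))
Before q := lim - h + 2: ((2*h ≤ -13 ∧ tot = -1) → (¬(tot ≠ lim + 2))) ∧ ((¬(2*h ≤ -13 ∧ tot = -1)) → (((¬(h = -7)) → (¬(tot ≠ lim + 2))) ∧ (h = -7 → (¬(2*lim ≠ 3*h - 5)))))
Answer: WP = ((2*h ≤ -13 ∧ tot = -1) → (¬(tot ≠ lim + 2))) ∧ ((¬(2*h ≤ -13 ∧ tot = -1)) → (((¬(h = -7)) → (¬(tot ≠ lim + 2))) ∧ (h = -7 → (¬(2*lim ≠ 3*h - 5)))))


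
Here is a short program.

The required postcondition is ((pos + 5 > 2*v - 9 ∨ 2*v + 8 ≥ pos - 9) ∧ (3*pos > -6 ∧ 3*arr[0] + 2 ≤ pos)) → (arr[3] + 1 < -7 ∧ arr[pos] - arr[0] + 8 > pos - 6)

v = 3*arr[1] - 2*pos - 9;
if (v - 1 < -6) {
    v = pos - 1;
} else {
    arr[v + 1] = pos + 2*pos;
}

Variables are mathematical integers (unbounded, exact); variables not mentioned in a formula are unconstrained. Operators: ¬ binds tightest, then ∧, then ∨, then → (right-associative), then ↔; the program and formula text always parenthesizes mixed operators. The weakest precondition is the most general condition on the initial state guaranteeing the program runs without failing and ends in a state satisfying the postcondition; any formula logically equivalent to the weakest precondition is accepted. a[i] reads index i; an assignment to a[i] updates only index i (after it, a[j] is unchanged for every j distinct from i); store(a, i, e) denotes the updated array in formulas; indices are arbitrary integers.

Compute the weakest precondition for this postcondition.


Working backward. After the program, the postcondition ((pos + 5 > 2*v - 9 ∨ 2*v + 8 ≥ pos - 9) ∧ (3*pos > -6 ∧ 3*arr[0] + 2 ≤ pos)) → (arr[3] + 1 < -7 ∧ arr[pos] - arr[0] + 8 > pos - 6) must hold; in canonical form it is ((pos > 2*v - 14 ∨ 2*v ≥ pos - 17) ∧ 3*pos > -6 ∧ 3*arr[0] ≤ pos - 2) → (arr[3] < -8 ∧ arr[pos] > arr[0] + pos - 14).
Then branch requires ((pos < 16 ∨ pos ≥ -15) ∧ 3*pos > -6 ∧ 3*arr[0] ≤ pos - 2) → (arr[3] < -8 ∧ arr[pos] > arr[0] + pos - 14); else branch requires ((pos > 2*v - 14 ∨ 2*v ≥ pos - 17) ∧ 3*pos > -6 ∧ 3*store(arr, v + 1, 3*pos)[0] ≤ pos - 2) → (store(arr, v + 1, 3*pos)[3] < -8 ∧ store(arr, v + 1, 3*pos)[pos] > store(arr, v + 1, 3*pos)[0] + pos - 14).
Before the if: (v < -5 → (((pos < 16 ∨ pos ≥ -15) ∧ 3*pos > -6 ∧ 3*arr[0] ≤ pos - 2) → (arr[3] < -8 ∧ arr[pos] > arr[0] + pos - 14))) ∧ ((¬(v < -5)) → (((pos > 2*v - 14 ∨ 2*v ≥ pos - 17) ∧ 3*pos > -6 ∧ 3*store(arr, v + 1, 3*pos)[0] ≤ pos - 2) → (store(arr, v + 1, 3*pos)[3] < -8 ∧ store(arr, v + 1, 3*pos)[pos] > store(arr, v + 1, 3*pos)[0] + pos - 14)))
Before v := 3*arr[1] - 2*pos - 9: (3*arr[1] < 2*pos + 4 → (((pos < 16 ∨ pos ≥ -15) ∧ 3*pos > -6 ∧ 3*arr[0] ≤ pos - 2) → (arr[3] < -8 ∧ arr[pos] > arr[0] + pos - 14))) ∧ ((¬(3*arr[1] < 2*pos + 4)) → (((5*pos > 6*arr[1] - 32 ∨ 6*arr[1] ≥ 5*pos + 1) ∧ 3*pos > -6 ∧ 3*store(arr, 3*arr[1] - 2*pos - 8, 3*pos)[0] ≤ pos - 2) → (store(arr, 3*arr[1] - 2*pos - 8, 3*pos)[3] < -8 ∧ store(arr, 3*arr[1] - 2*pos - 8, 3*pos)[pos] > store(arr, 3*arr[1] - 2*pos - 8, 3*pos)[0] + pos - 14)))
Answer: WP = (3*arr[1] < 2*pos + 4 → (((pos < 16 ∨ pos ≥ -15) ∧ 3*pos > -6 ∧ 3*arr[0] ≤ pos - 2) → (arr[3] < -8 ∧ arr[pos] > arr[0] + pos - 14))) ∧ ((¬(3*arr[1] < 2*pos + 4)) → (((5*pos > 6*arr[1] - 32 ∨ 6*arr[1] ≥ 5*pos + 1) ∧ 3*pos > -6 ∧ 3*store(arr, 3*arr[1] - 2*pos - 8, 3*pos)[0] ≤ pos - 2) → (store(arr, 3*arr[1] - 2*pos - 8, 3*pos)[3] < -8 ∧ store(arr, 3*arr[1] - 2*pos - 8, 3*pos)[pos] > store(arr, 3*arr[1] - 2*pos - 8, 3*pos)[0] + pos - 14)))


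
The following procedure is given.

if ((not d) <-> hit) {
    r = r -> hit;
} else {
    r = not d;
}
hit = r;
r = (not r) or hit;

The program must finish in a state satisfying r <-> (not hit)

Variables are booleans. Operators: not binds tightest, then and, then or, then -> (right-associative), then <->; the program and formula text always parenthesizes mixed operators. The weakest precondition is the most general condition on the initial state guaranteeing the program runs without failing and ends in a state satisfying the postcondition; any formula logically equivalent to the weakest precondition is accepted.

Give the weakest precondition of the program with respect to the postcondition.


Working backward. After the program, r <-> (not hit) must hold.
Before r := (not r) or hit: ((not r) or hit) <-> (not hit)
Before hit := r: not r
Then branch requires not (r -> hit); else branch requires d.
Before the if: (((not d) <-> hit) -> (not (r -> hit))) and ((not ((not d) <-> hit)) -> d)
Answer: WP = (((not d) <-> hit) -> (not (r -> hit))) and ((not ((not d) <-> hit)) -> d)


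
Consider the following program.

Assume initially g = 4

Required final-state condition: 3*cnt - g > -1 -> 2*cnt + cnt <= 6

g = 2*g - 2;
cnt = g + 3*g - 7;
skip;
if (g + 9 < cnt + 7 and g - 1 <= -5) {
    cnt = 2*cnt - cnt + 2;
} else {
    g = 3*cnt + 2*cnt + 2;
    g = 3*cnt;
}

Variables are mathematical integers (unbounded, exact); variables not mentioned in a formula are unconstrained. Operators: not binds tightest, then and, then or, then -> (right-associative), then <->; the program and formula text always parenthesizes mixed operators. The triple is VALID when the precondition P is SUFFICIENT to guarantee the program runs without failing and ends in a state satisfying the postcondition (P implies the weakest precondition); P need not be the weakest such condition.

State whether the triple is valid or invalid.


Working backward. After the program, the postcondition 3*cnt - g > -1 -> 2*cnt + cnt <= 6 must hold; in canonical form it is 3*cnt > g - 1 -> 3*cnt <= 6.
Then branch requires 3*cnt > g - 7 -> 3*cnt <= 0; else branch requires 3*cnt <= 6.
Before the if: ((g < cnt - 2 and g <= -4) -> (3*cnt > g - 7 -> 3*cnt <= 0)) and ((not (g < cnt - 2 and g <= -4)) -> 3*cnt <= 6)
Before skip: ((g < cnt - 2 and g <= -4) -> (3*cnt > g - 7 -> 3*cnt <= 0)) and ((not (g < cnt - 2 and g <= -4)) -> 3*cnt <= 6)
Before cnt := g + 3*g - 7: ((3*g > 9 and g <= -4) -> (11*g > 14 -> 12*g <= 21)) and ((not (3*g > 9 and g <= -4)) -> 12*g <= 27)
Before g := 2*g - 2: ((6*g > 15 and 2*g <= -2) -> (22*g > 36 -> 24*g <= 45)) and ((not (6*g > 15 and 2*g <= -2)) -> 24*g <= 51)
The weakest precondition is ((6*g > 15 and 2*g <= -2) -> (22*g > 36 -> 24*g <= 45)) and ((not (6*g > 15 and 2*g <= -2)) -> 24*g <= 51).
Check whether g = 4 implies it.
Countermodel: at the initial state g = 4, the precondition holds but the weakest precondition fails.
Answer: invalid


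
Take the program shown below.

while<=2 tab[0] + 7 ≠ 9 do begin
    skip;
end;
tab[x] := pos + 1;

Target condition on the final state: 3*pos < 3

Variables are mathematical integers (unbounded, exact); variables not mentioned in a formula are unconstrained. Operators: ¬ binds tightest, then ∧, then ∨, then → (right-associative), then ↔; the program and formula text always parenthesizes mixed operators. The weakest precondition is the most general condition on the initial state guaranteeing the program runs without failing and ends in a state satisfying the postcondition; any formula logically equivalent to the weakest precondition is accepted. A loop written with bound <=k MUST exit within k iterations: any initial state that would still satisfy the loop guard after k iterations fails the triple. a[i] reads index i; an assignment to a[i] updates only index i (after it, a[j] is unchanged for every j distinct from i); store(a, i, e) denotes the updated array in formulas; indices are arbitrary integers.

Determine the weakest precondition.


Working backward. After the program, 3*pos < 3 must hold.
Before tab[x] := pos + 1: 3*pos < 3
Before the loop (bound <=2), unroll the exhaustion recursion (WP_0 = exit-now case; WP_j = one more guarded iteration, up to j = 2):
  WP_0: (¬(tab[0] ≠ 2)) ∧ 3*pos < 3
  WP_1: (tab[0] ≠ 2 → ((¬(tab[0] ≠ 2)) ∧ 3*pos < 3)) ∧ ((¬(tab[0] ≠ 2)) → 3*pos < 3)
  WP_2: (tab[0] ≠ 2 → ((tab[0] ≠ 2 → ((¬(tab[0] ≠ 2)) ∧ 3*pos < 3)) ∧ ((¬(tab[0] ≠ 2)) → 3*pos < 3))) ∧ ((¬(tab[0] ≠ 2)) → 3*pos < 3)
So before the loop: (tab[0] ≠ 2 → ((tab[0] ≠ 2 → ((¬(tab[0] ≠ 2)) ∧ 3*pos < 3)) ∧ ((¬(tab[0] ≠ 2)) → 3*pos < 3))) ∧ ((¬(tab[0] ≠ 2)) → 3*pos < 3)
Answer: WP = (tab[0] ≠ 2 → ((tab[0] ≠ 2 → ((¬(tab[0] ≠ 2)) ∧ 3*pos < 3)) ∧ ((¬(tab[0] ≠ 2)) → 3*pos < 3))) ∧ ((¬(tab[0] ≠ 2)) → 3*pos < 3)


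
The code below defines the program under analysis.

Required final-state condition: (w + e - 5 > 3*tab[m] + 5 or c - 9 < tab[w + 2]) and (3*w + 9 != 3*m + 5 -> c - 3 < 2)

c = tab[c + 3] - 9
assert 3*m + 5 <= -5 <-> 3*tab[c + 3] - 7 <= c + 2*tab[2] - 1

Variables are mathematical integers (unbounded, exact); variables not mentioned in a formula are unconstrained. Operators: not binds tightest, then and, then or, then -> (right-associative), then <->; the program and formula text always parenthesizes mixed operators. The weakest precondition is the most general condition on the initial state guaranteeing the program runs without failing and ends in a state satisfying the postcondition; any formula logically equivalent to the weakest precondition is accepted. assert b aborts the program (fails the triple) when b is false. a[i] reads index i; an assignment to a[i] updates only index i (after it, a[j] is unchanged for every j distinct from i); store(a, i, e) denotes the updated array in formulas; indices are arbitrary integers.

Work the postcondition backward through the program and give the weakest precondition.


Working backward. After the program, the postcondition (w + e - 5 > 3*tab[m] + 5 or c - 9 < tab[w + 2]) and (3*w + 9 != 3*m + 5 -> c - 3 < 2) must hold; in canonical form it is (e + w > 3*tab[m] + 10 or c < tab[w + 2] + 9) and (3*w != 3*m - 4 -> c < 5).
Before assert 3*m + 5 <= -5 <-> 3*tab[c + 3] - 7 <= c + 2*tab[2] - 1: (3*m <= -10 <-> 3*tab[c + 3] <= 2*tab[2] + c + 6) and (e + w > 3*tab[m] + 10 or c < tab[w + 2] + 9) and (3*w != 3*m - 4 -> c < 5)
Before c := tab[c + 3] - 9: (3*m <= -10 <-> 3*tab[tab[c + 3] - 6] <= tab[c + 3] + 2*tab[2] - 3) and (e + w > 3*tab[m] + 10 or tab[c + 3] < tab[w + 2] + 18) and (3*w != 3*m - 4 -> tab[c + 3] < 14)
Answer: WP = (3*m <= -10 <-> 3*tab[tab[c + 3] - 6] <= tab[c + 3] + 2*tab[2] - 3) and (e + w > 3*tab[m] + 10 or tab[c + 3] < tab[w + 2] + 18) and (3*w != 3*m - 4 -> tab[c + 3] < 14)


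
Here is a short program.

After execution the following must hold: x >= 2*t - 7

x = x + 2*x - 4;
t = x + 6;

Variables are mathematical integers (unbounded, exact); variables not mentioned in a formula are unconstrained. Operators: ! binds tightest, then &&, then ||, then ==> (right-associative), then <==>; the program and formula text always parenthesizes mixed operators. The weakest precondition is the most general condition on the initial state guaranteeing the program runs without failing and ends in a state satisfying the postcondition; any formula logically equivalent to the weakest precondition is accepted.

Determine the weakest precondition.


Working backward. After the program, x >= 2*t - 7 must hold.
Before t := x + 6: x <= -5
Before x := x + 2*x - 4: 3*x <= -1
Answer: WP = 3*x <= -1


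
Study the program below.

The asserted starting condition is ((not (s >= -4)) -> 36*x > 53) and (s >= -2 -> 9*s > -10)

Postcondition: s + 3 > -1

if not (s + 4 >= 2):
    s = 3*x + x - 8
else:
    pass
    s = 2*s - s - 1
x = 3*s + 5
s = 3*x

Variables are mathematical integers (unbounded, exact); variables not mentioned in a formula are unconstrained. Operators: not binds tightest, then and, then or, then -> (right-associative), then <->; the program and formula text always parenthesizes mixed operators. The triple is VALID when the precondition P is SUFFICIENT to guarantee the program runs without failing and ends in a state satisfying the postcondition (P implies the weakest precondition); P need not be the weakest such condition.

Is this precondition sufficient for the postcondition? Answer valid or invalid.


Working backward. After the program, the postcondition s + 3 > -1 must hold; in canonical form it is s > -4.
Before s := 3*x: 3*x > -4
Before x := 3*s + 5: 9*s > -19
Then branch requires 36*x > 53; else branch requires 9*s > -10.
Before the if: ((not (s >= -2)) -> 36*x > 53) and (s >= -2 -> 9*s > -10)
The weakest precondition is ((not (s >= -2)) -> 36*x > 53) and (s >= -2 -> 9*s > -10).
Check whether ((not (s >= -4)) -> 36*x > 53) and (s >= -2 -> 9*s > -10) implies it.
Countermodel: at the initial state s = -4, x = 1, the precondition holds but the weakest precondition fails.
Answer: invalid


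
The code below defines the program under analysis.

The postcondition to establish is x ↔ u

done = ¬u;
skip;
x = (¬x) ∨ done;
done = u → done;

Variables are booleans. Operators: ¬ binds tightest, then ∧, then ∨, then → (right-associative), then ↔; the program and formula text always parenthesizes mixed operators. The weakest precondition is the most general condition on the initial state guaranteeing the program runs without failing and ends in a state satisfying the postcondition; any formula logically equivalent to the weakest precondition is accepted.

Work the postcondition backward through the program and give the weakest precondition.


Working backward. After the program, x ↔ u must hold.
Before done := u → done: x ↔ u
Before x := (¬x) ∨ done: ((¬x) ∨ done) ↔ u
Before skip: ((¬x) ∨ done) ↔ u
Before done := ¬u: ((¬x) ∨ (¬u)) ↔ u
Answer: WP = ((¬x) ∨ (¬u)) ↔ u


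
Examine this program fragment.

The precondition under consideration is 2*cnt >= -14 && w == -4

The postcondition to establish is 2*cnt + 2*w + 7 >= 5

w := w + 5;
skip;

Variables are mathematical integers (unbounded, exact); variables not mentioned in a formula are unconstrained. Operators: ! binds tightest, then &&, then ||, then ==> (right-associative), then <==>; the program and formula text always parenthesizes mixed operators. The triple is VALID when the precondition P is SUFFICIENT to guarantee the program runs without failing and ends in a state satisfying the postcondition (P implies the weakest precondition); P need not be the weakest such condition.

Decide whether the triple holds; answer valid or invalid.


Working backward. After the program, the postcondition 2*cnt + 2*w + 7 >= 5 must hold; in canonical form it is 2*cnt + 2*w >= -2.
Before skip: 2*cnt + 2*w >= -2
Before w := w + 5: 2*cnt + 2*w >= -12
The weakest precondition is 2*cnt + 2*w >= -12.
Check whether 2*cnt >= -14 && w == -4 implies it.
Countermodel: at the initial state cnt = -7, w = -4, the precondition holds but the weakest precondition fails.
Answer: invalid


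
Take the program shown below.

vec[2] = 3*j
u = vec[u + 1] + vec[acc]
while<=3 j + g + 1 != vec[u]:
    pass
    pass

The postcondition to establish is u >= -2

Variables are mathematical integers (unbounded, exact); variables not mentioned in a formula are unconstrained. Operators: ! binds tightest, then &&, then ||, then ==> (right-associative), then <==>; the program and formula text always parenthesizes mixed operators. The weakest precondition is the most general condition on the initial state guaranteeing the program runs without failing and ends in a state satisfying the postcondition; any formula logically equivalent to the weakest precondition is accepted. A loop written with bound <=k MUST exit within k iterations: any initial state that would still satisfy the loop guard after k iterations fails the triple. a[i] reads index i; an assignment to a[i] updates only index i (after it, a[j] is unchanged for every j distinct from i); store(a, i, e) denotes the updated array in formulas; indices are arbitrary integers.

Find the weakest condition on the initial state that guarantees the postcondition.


Working backward. After the program, u >= -2 must hold.
Before the loop (bound <=3), unroll the exhaustion recursion (WP_0 = exit-now case; WP_j = one more guarded iteration, up to j = 3):
  WP_0: (!(g + j != vec[u] - 1)) && u >= -2
  WP_1: (g + j != vec[u] - 1 ==> ((!(g + j != vec[u] - 1)) && u >= -2)) && ((!(g + j != vec[u] - 1)) ==> u >= -2)
  WP_2: (g + j != vec[u] - 1 ==> ((g + j != vec[u] - 1 ==> ((!(g + j != vec[u] - 1)) && u >= -2)) && ((!(g + j != vec[u] - 1)) ==> u >= -2))) && ((!(g + j != vec[u] - 1)) ==> u >= -2)
  WP_3: (g + j != vec[u] - 1 ==> ((g + j != vec[u] - 1 ==> ((g + j != vec[u] - 1 ==> ((!(g + j != vec[u] - 1)) && u >= -2)) && ((!(g + j != vec[u] - 1)) ==> u >= -2))) && ((!(g + j != vec[u] - 1)) ==> u >= -2))) && ((!(g + j != vec[u] - 1)) ==> u >= -2)
So before the loop: (g + j != vec[u] - 1 ==> ((g + j != vec[u] - 1 ==> ((g + j != vec[u] - 1 ==> ((!(g + j != vec[u] - 1)) && u >= -2)) && ((!(g + j != vec[u] - 1)) ==> u >= -2))) && ((!(g + j != vec[u] - 1)) ==> u >= -2))) && ((!(g + j != vec[u] - 1)) ==> u >= -2)
Before u := vec[u + 1] + vec[acc]: (g + j != vec[vec[u + 1] + vec[acc]] - 1 ==> ((g + j != vec[vec[u + 1] + vec[acc]] - 1 ==> ((g + j != vec[vec[u + 1] + vec[acc]] - 1 ==> ((!(g + j != vec[vec[u + 1] + vec[acc]] - 1)) && vec[u + 1] + vec[acc] >= -2)) && ((!(g + j != vec[vec[u + 1] + vec[acc]] - 1)) ==> vec[u + 1] + vec[acc] >= -2))) && ((!(g + j != vec[vec[u + 1] + vec[acc]] - 1)) ==> vec[u + 1] + vec[acc] >= -2))) && ((!(g + j != vec[vec[u + 1] + vec[acc]] - 1)) ==> vec[u + 1] + vec[acc] >= -2)
Before vec[2] := 3*j: (g + j != store(vec, 2, 3*j)[store(vec, 2, 3*j)[u + 1] + store(vec, 2, 3*j)[acc]] - 1 ==> ((g + j != store(vec, 2, 3*j)[store(vec, 2, 3*j)[u + 1] + store(vec, 2, 3*j)[acc]] - 1 ==> ((g + j != store(vec, 2, 3*j)[store(vec, 2, 3*j)[u + 1] + store(vec, 2, 3*j)[acc]] - 1 ==> ((!(g + j != store(vec, 2, 3*j)[store(vec, 2, 3*j)[u + 1] + store(vec, 2, 3*j)[acc]] - 1)) && store(vec, 2, 3*j)[u + 1] + store(vec, 2, 3*j)[acc] >= -2)) && ((!(g + j != store(vec, 2, 3*j)[store(vec, 2, 3*j)[u + 1] + store(vec, 2, 3*j)[acc]] - 1)) ==> store(vec, 2, 3*j)[u + 1] + store(vec, 2, 3*j)[acc] >= -2))) && ((!(g + j != store(vec, 2, 3*j)[store(vec, 2, 3*j)[u + 1] + store(vec, 2, 3*j)[acc]] - 1)) ==> store(vec, 2, 3*j)[u + 1] + store(vec, 2, 3*j)[acc] >= -2))) && ((!(g + j != store(vec, 2, 3*j)[store(vec, 2, 3*j)[u + 1] + store(vec, 2, 3*j)[acc]] - 1)) ==> store(vec, 2, 3*j)[u + 1] + store(vec, 2, 3*j)[acc] >= -2)
Answer: WP = (g + j != store(vec, 2, 3*j)[store(vec, 2, 3*j)[u + 1] + store(vec, 2, 3*j)[acc]] - 1 ==> ((g + j != store(vec, 2, 3*j)[store(vec, 2, 3*j)[u + 1] + store(vec, 2, 3*j)[acc]] - 1 ==> ((g + j != store(vec, 2, 3*j)[store(vec, 2, 3*j)[u + 1] + store(vec, 2, 3*j)[acc]] - 1 ==> ((!(g + j != store(vec, 2, 3*j)[store(vec, 2, 3*j)[u + 1] + store(vec, 2, 3*j)[acc]] - 1)) && store(vec, 2, 3*j)[u + 1] + store(vec, 2, 3*j)[acc] >= -2)) && ((!(g + j != store(vec, 2, 3*j)[store(vec, 2, 3*j)[u + 1] + store(vec, 2, 3*j)[acc]] - 1)) ==> store(vec, 2, 3*j)[u + 1] + store(vec, 2, 3*j)[acc] >= -2))) && ((!(g + j != store(vec, 2, 3*j)[store(vec, 2, 3*j)[u + 1] + store(vec, 2, 3*j)[acc]] - 1)) ==> store(vec, 2, 3*j)[u + 1] + store(vec, 2, 3*j)[acc] >= -2))) && ((!(g + j != store(vec, 2, 3*j)[store(vec, 2, 3*j)[u + 1] + store(vec, 2, 3*j)[acc]] - 1)) ==> store(vec, 2, 3*j)[u + 1] + store(vec, 2, 3*j)[acc] >= -2)


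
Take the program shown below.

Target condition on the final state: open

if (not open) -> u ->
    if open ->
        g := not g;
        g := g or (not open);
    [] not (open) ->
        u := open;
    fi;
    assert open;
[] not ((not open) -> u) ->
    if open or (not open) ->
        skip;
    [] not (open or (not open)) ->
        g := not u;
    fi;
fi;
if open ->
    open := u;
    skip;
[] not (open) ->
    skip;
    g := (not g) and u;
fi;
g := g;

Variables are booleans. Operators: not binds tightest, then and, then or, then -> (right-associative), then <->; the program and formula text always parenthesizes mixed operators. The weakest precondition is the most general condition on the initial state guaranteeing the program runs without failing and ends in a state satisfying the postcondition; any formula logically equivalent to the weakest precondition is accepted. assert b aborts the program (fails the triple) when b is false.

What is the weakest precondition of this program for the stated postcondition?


Working backward. After the program, open must hold.
Before g := g: open
Then branch requires u; else branch requires open.
Before the if: (open -> u) and ((not open) -> open)
Then branch requires (open -> (open and (open -> u) and ((not open) -> open))) and ((not open) -> (open and ((not open) -> open))); else branch requires (open -> u) and ((not open) -> open).
Before the if: (((not open) -> u) -> ((open -> (open and (open -> u) and ((not open) -> open))) and ((not open) -> (open and ((not open) -> open))))) and ((not ((not open) -> u)) -> ((open -> u) and ((not open) -> open)))
Answer: WP = (((not open) -> u) -> ((open -> (open and (open -> u) and ((not open) -> open))) and ((not open) -> (open and ((not open) -> open))))) and ((not ((not open) -> u)) -> ((open -> u) and ((not open) -> open)))


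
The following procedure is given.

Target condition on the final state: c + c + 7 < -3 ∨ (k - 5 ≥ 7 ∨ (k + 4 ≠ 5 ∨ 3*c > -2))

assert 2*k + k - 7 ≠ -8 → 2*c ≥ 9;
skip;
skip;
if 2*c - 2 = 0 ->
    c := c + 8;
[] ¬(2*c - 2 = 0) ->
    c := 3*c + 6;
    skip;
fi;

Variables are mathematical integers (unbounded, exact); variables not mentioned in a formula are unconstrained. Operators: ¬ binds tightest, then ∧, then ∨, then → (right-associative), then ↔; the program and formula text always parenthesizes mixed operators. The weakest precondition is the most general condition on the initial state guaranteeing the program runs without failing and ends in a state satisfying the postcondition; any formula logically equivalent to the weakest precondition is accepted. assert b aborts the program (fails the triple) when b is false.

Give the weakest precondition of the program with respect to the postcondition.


Working backward. After the program, the postcondition c + c + 7 < -3 ∨ (k - 5 ≥ 7 ∨ (k + 4 ≠ 5 ∨ 3*c > -2)) must hold; in canonical form it is 2*c < -10 ∨ k ≥ 12 ∨ k ≠ 1 ∨ 3*c > -2.
Then branch requires 2*c < -26 ∨ k ≥ 12 ∨ k ≠ 1 ∨ 3*c > -26; else branch requires 6*c < -22 ∨ k ≥ 12 ∨ k ≠ 1 ∨ 9*c > -20.
Before the if: (2*c = 2 → (2*c < -26 ∨ k ≥ 12 ∨ k ≠ 1 ∨ 3*c > -26)) ∧ ((¬(2*c = 2)) → (6*c < -22 ∨ k ≥ 12 ∨ k ≠ 1 ∨ 9*c > -20))
Before skip: (2*c = 2 → (2*c < -26 ∨ k ≥ 12 ∨ k ≠ 1 ∨ 3*c > -26)) ∧ ((¬(2*c = 2)) → (6*c < -22 ∨ k ≥ 12 ∨ k ≠ 1 ∨ 9*c > -20))
Before skip: (2*c = 2 → (2*c < -26 ∨ k ≥ 12 ∨ k ≠ 1 ∨ 3*c > -26)) ∧ ((¬(2*c = 2)) → (6*c < -22 ∨ k ≥ 12 ∨ k ≠ 1 ∨ 9*c > -20))
Before assert 2*k + k - 7 ≠ -8 → 2*c ≥ 9: (3*k ≠ -1 → 2*c ≥ 9) ∧ (2*c = 2 → (2*c < -26 ∨ k ≥ 12 ∨ k ≠ 1 ∨ 3*c > -26)) ∧ ((¬(2*c = 2)) → (6*c < -22 ∨ k ≥ 12 ∨ k ≠ 1 ∨ 9*c > -20))
Answer: WP = (3*k ≠ -1 → 2*c ≥ 9) ∧ (2*c = 2 → (2*c < -26 ∨ k ≥ 12 ∨ k ≠ 1 ∨ 3*c > -26)) ∧ ((¬(2*c = 2)) → (6*c < -22 ∨ k ≥ 12 ∨ k ≠ 1 ∨ 9*c > -20))


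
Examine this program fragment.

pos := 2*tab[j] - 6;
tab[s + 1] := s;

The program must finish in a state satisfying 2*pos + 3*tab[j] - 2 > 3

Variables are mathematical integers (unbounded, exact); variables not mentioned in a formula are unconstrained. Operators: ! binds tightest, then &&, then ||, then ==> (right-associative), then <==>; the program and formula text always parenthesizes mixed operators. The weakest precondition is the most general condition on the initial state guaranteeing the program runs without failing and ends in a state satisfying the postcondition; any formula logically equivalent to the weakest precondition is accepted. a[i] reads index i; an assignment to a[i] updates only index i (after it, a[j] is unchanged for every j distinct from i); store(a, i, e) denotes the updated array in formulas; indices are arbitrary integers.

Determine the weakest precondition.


Working backward. After the program, the postcondition 2*pos + 3*tab[j] - 2 > 3 must hold; in canonical form it is 3*tab[j] + 2*pos > 5.
Before tab[s + 1] := s: 3*store(tab, s + 1, s)[j] + 2*pos > 5
Before pos := 2*tab[j] - 6: 4*tab[j] + 3*store(tab, s + 1, s)[j] > 17
Answer: WP = 4*tab[j] + 3*store(tab, s + 1, s)[j] > 17
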